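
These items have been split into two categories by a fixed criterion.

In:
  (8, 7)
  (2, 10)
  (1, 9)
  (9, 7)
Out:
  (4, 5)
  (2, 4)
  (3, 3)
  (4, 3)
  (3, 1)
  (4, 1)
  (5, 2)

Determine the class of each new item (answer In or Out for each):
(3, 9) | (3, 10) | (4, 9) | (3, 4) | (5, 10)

In, In, In, Out, In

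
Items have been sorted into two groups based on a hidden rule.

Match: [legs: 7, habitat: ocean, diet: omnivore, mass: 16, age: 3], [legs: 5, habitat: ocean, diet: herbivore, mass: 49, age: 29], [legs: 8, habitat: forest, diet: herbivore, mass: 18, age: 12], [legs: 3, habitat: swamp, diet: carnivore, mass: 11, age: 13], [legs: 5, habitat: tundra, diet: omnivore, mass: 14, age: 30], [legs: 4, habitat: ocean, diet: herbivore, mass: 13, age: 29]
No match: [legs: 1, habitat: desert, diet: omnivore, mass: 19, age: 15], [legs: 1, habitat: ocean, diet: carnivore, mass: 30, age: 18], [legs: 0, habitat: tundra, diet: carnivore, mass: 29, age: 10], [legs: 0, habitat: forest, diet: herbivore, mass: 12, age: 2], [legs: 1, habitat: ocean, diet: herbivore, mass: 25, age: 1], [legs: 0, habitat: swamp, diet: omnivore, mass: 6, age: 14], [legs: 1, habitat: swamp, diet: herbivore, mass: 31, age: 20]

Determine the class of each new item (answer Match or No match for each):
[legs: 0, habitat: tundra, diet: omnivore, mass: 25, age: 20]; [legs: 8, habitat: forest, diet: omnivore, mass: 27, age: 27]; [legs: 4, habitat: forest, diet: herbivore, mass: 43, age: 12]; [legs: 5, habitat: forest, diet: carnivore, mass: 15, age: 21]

Rule: legs ≥ 3. This holds for each 'Match' example and fails for each 'No match' one.
[legs: 0, habitat: tundra, diet: omnivore, mass: 25, age: 20]: No match (legs = 0).
[legs: 8, habitat: forest, diet: omnivore, mass: 27, age: 27]: Match (legs = 8).
[legs: 4, habitat: forest, diet: herbivore, mass: 43, age: 12]: Match (legs = 4).
[legs: 5, habitat: forest, diet: carnivore, mass: 15, age: 21]: Match (legs = 5).

No match, Match, Match, Match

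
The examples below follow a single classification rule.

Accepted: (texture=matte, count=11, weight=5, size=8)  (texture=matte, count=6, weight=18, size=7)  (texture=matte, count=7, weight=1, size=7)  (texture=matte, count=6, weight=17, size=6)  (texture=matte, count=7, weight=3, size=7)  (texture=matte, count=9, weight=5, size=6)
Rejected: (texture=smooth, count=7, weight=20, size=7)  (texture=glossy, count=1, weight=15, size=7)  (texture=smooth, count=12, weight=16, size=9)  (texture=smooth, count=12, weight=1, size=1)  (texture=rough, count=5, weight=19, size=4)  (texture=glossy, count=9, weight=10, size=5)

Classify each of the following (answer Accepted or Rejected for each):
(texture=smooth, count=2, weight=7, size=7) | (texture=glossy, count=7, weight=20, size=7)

Rejected, Rejected

One predicate separates the groups cleanly: texture is matte.
(texture=smooth, count=2, weight=7, size=7) — texture is smooth, hence Rejected.
(texture=glossy, count=7, weight=20, size=7) — texture is glossy, hence Rejected.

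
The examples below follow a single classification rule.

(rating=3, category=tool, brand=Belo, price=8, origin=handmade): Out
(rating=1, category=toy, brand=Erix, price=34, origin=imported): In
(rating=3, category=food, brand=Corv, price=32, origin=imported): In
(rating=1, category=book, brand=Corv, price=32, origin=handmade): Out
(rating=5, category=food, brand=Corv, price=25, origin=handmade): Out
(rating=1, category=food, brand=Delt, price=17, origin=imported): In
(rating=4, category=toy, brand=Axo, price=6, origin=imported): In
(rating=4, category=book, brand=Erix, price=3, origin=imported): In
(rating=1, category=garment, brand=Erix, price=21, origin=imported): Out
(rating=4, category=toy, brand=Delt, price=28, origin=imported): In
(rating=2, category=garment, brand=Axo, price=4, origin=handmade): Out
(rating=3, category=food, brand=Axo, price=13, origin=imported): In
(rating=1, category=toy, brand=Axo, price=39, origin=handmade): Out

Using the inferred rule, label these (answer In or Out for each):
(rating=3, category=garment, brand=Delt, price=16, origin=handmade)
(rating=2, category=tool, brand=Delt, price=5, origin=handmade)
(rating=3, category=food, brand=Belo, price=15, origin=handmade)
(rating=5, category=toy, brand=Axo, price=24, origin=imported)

Out, Out, Out, In

The distinguishing property — origin is imported AND price ≠ 21 — holds for all the 'In' cases and none of the 'Out' cases.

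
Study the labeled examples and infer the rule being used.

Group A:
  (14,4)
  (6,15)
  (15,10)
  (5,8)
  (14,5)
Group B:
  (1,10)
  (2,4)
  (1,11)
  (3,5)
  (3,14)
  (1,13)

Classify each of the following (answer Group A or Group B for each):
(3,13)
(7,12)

Group B, Group A

The distinguishing property — first ≥ 4 — holds for all the 'Group A' cases and none of the 'Group B' cases.
(3,13): first 3 — lacks this property, so Group B.
(7,12): first 7 — passes, so Group A.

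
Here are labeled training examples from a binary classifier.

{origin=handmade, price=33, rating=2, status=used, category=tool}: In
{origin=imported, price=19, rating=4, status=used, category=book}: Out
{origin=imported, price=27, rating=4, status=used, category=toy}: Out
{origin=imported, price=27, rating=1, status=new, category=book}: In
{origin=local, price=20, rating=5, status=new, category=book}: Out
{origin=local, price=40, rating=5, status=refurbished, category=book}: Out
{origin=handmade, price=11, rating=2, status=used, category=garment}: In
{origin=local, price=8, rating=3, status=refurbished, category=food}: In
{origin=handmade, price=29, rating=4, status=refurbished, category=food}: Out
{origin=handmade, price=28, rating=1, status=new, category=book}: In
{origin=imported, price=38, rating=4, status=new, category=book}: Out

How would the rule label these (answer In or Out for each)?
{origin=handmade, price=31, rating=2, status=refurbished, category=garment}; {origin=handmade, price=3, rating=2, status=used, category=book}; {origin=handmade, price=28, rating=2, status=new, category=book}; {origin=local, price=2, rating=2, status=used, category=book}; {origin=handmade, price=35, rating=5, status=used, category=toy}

In, In, In, In, Out

'In' ⟺ rating ≤ 3.
{origin=handmade, price=31, rating=2, status=refurbished, category=garment}: rating = 2 — meets the rule, so In.
{origin=handmade, price=3, rating=2, status=used, category=book}: rating = 2 — meets the rule, so In.
{origin=handmade, price=28, rating=2, status=new, category=book}: rating = 2 — meets the rule, so In.
{origin=local, price=2, rating=2, status=used, category=book}: rating = 2 — meets the rule, so In.
{origin=handmade, price=35, rating=5, status=used, category=toy}: rating = 5 — doesn't match, so Out.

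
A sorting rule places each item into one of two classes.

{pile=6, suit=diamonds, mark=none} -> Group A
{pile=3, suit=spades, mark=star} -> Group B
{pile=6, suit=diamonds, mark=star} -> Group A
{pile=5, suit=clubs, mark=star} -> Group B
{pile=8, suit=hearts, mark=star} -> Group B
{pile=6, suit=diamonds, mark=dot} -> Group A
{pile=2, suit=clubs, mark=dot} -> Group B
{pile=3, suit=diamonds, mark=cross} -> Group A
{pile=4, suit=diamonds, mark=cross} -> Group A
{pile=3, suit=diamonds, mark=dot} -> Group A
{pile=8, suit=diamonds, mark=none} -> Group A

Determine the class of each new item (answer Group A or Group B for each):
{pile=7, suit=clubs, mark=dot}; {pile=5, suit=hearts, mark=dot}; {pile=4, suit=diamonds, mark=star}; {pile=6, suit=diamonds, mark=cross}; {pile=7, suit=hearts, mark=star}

The simplest hypothesis consistent with all the labels is: suit is diamonds.
{pile=7, suit=clubs, mark=dot}: suit is clubs, does not satisfy this → Group B. {pile=5, suit=hearts, mark=dot}: suit is hearts, does not satisfy this → Group B. {pile=4, suit=diamonds, mark=star}: suit is diamonds, matches → Group A. {pile=6, suit=diamonds, mark=cross}: suit is diamonds, matches → Group A. {pile=7, suit=hearts, mark=star}: suit is hearts, does not satisfy this → Group B.

Group B, Group B, Group A, Group A, Group B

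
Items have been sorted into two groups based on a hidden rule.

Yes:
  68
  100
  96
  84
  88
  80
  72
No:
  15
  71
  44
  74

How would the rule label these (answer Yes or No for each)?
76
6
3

All 'Yes' examples share one property — multiple of 4 AND at least 68 — and every 'No' example lacks it.
76 — 76 = 4·19, 76 ≥ 68, hence Yes.
6 — 6 = 4·1 + 2, 6 < 68, hence No.
3 — 3 = 4·0 + 3, 3 < 68, hence No.

Yes, No, No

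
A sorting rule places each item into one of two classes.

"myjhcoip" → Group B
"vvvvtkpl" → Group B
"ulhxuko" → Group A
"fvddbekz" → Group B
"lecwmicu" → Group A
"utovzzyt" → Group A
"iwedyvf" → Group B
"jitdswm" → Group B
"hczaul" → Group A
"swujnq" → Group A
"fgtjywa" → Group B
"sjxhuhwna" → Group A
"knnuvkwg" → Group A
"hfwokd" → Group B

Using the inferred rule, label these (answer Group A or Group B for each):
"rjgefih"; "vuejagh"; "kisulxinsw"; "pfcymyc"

The rule appears to be: contains 'u'.

Group B, Group A, Group A, Group B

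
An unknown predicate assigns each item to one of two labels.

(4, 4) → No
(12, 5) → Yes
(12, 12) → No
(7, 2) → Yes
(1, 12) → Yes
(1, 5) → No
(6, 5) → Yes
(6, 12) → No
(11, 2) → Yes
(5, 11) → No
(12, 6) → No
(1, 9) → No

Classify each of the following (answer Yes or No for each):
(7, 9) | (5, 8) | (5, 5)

No, Yes, No

All 'Yes' examples share one property — sum is odd — and every 'No' example lacks it.
(7, 9) — 7+9 = 16, hence No.
(5, 8) — 5+8 = 13, hence Yes.
(5, 5) — 5+5 = 10, hence No.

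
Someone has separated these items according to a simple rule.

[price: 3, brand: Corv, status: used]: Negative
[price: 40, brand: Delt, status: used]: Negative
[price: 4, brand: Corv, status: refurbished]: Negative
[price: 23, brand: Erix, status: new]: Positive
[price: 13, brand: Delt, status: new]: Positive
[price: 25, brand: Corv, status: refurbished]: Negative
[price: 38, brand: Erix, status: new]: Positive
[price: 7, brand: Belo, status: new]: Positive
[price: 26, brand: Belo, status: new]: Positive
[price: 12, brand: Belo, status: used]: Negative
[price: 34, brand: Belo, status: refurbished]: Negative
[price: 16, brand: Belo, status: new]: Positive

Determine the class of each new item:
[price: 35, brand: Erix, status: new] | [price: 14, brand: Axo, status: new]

Positive, Positive

All 'Positive' examples share one property — status is new — and every 'Negative' example lacks it.
Positive: [price: 35, brand: Erix, status: new], since status is new. Positive: [price: 14, brand: Axo, status: new], since status is new.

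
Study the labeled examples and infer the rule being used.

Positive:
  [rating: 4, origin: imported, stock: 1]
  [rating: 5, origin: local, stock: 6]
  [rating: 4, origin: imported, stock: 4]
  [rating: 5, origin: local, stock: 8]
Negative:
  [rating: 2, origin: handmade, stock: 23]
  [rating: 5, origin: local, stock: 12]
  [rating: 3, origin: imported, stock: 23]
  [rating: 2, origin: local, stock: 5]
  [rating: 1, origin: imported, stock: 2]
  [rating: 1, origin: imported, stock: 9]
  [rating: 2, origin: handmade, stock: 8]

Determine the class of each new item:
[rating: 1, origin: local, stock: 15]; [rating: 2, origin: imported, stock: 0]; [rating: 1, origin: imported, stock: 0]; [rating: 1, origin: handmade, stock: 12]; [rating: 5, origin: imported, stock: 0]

The rule appears to be: rating ≥ 3 AND stock ≤ 8.

Negative, Negative, Negative, Negative, Positive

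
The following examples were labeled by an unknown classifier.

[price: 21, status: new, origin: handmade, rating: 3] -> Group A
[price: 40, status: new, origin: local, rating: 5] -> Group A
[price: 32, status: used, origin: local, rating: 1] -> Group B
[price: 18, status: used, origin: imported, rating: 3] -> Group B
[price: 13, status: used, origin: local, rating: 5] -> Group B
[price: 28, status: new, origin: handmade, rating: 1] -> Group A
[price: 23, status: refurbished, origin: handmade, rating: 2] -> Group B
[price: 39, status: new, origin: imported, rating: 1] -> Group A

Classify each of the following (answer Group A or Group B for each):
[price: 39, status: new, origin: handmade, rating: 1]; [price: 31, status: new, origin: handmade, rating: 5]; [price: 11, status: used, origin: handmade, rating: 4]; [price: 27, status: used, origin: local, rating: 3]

Checking candidate rules against both groups, what survives is: status is new.
[price: 39, status: new, origin: handmade, rating: 1]: status is new — fits, so Group A. [price: 31, status: new, origin: handmade, rating: 5]: status is new — fits, so Group A. [price: 11, status: used, origin: handmade, rating: 4]: status is used — does not pass, so Group B. [price: 27, status: used, origin: local, rating: 3]: status is used — does not pass, so Group B.

Group A, Group A, Group B, Group B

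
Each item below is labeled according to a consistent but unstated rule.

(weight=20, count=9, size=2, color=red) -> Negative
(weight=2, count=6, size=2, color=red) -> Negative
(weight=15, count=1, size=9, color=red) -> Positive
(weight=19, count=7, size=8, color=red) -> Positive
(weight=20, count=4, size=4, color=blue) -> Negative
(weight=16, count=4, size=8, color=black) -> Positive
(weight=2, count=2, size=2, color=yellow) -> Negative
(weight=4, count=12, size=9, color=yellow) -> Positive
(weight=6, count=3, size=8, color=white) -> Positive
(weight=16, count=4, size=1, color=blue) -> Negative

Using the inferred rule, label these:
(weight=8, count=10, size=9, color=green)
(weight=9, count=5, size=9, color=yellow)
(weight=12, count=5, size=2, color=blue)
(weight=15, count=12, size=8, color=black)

One predicate separates the groups cleanly: size ≥ 8.
(weight=8, count=10, size=9, color=green): size = 9 — fits, so Positive.
(weight=9, count=5, size=9, color=yellow): size = 9 — fits, so Positive.
(weight=12, count=5, size=2, color=blue): size = 2 — doesn't match, so Negative.
(weight=15, count=12, size=8, color=black): size = 8 — fits, so Positive.

Positive, Positive, Negative, Positive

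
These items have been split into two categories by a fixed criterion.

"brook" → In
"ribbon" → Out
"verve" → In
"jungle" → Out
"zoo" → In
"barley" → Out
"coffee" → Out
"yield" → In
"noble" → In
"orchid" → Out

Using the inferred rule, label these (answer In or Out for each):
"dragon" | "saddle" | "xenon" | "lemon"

The pattern is that an item is 'In' exactly when: odd length.
Out: "dragon", since length 6.
Out: "saddle", since length 6.
In: "xenon", since length 5.
In: "lemon", since length 5.

Out, Out, In, In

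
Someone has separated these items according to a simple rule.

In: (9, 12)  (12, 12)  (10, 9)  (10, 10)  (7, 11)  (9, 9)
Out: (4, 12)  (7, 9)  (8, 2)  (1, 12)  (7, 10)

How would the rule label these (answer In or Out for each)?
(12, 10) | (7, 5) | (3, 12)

In, Out, Out

The classifier is using: sum ≥ 18.
(12, 10) → 12+10 = 22 → In. (7, 5) → 7+5 = 12 → Out. (3, 12) → 3+12 = 15 → Out.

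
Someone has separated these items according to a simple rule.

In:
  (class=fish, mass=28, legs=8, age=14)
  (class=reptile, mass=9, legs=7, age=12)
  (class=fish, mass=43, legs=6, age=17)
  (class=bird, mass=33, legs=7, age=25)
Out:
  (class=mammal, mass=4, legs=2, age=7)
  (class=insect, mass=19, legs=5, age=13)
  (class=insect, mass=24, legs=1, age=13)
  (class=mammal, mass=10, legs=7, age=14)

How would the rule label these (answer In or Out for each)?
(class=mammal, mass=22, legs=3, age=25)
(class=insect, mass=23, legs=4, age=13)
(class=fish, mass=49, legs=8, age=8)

Out, Out, In

All 'In' examples share one property — class is reptile OR mass ≥ 28 — and every 'Out' example lacks it.
(class=mammal, mass=22, legs=3, age=25): class is mammal, mass = 22 — fails this test, so Out.
(class=insect, mass=23, legs=4, age=13): class is insect, mass = 23 — fails this test, so Out.
(class=fish, mass=49, legs=8, age=8): class is fish, mass = 49 — has this property, so In.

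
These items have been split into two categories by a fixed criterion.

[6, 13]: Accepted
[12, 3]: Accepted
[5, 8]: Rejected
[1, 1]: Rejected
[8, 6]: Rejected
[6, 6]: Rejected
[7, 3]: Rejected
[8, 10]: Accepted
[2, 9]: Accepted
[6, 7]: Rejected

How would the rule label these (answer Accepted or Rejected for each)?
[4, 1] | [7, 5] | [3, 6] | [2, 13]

'Accepted' ⟺ max ≥ 9.
[4, 1]: max 4 — doesn't match, so Rejected.
[7, 5]: max 7 — doesn't match, so Rejected.
[3, 6]: max 6 — doesn't match, so Rejected.
[2, 13]: max 13 — passes, so Accepted.

Rejected, Rejected, Rejected, Accepted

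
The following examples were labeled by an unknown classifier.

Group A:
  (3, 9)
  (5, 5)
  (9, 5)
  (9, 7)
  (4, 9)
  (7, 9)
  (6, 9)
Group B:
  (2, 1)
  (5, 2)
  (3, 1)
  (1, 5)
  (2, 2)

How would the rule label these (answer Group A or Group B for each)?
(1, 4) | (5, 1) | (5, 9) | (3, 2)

Group B, Group B, Group A, Group B

Every 'Group A' example satisfies: sum ≥ 10. None of the 'Group B' examples do.
(1, 4): 1+4 = 5 — does not satisfy this, so Group B.
(5, 1): 5+1 = 6 — does not satisfy this, so Group B.
(5, 9): 5+9 = 14 — meets the rule, so Group A.
(3, 2): 3+2 = 5 — does not satisfy this, so Group B.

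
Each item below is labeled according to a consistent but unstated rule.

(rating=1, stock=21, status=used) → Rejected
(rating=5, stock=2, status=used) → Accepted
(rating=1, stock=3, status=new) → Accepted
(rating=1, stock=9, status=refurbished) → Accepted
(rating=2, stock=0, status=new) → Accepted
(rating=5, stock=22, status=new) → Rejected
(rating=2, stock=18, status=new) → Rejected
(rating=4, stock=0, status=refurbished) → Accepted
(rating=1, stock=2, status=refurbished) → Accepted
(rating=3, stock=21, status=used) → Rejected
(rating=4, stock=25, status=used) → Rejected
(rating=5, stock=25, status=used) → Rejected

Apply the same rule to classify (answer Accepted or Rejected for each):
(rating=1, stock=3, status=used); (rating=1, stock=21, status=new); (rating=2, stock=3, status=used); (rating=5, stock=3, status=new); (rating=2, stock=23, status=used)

'Accepted' ⟺ stock ≤ 9.
(rating=1, stock=3, status=used): stock = 3, meets the rule → Accepted.
(rating=1, stock=21, status=new): stock = 21, fails the rule → Rejected.
(rating=2, stock=3, status=used): stock = 3, meets the rule → Accepted.
(rating=5, stock=3, status=new): stock = 3, meets the rule → Accepted.
(rating=2, stock=23, status=used): stock = 23, fails the rule → Rejected.

Accepted, Rejected, Accepted, Accepted, Rejected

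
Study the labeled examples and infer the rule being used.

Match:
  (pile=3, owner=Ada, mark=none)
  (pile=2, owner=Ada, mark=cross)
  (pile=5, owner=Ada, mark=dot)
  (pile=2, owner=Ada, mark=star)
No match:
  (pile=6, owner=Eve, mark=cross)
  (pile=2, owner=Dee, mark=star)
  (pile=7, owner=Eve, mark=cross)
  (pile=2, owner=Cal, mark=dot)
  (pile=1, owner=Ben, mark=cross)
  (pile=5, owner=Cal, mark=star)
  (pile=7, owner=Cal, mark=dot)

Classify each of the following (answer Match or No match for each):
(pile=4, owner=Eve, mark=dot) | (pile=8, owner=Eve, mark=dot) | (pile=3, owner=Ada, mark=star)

No match, No match, Match

The distinguishing property — owner is Ada — holds for all the 'Match' cases and none of the 'No match' cases.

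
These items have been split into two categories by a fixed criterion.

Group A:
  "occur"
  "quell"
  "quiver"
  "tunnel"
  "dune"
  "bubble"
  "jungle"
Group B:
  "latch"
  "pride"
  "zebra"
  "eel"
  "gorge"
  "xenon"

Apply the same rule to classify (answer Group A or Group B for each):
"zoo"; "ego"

A rule that fits every label: contains 'u' — true of each 'Group A' example, false of each 'Group B' one.
Group B: "zoo", since no 'u'.
Group B: "ego", since no 'u'.

Group B, Group B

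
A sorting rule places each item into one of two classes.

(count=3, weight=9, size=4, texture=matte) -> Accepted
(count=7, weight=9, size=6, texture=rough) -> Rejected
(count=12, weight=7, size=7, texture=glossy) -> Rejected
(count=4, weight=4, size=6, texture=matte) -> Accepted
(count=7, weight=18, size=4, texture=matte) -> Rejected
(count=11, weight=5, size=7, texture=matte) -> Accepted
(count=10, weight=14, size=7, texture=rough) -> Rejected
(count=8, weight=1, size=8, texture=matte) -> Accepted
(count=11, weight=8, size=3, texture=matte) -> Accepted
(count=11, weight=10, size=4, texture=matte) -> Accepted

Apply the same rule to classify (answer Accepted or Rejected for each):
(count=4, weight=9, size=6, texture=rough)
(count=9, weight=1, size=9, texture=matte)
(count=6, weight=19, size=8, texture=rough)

Rejected, Accepted, Rejected

Every 'Accepted' example satisfies: texture is matte AND weight ≤ 10. None of the 'Rejected' examples do.
(count=4, weight=9, size=6, texture=rough) — texture is rough, weight = 9, hence Rejected.
(count=9, weight=1, size=9, texture=matte) — texture is matte, weight = 1, hence Accepted.
(count=6, weight=19, size=8, texture=rough) — texture is rough, weight = 19, hence Rejected.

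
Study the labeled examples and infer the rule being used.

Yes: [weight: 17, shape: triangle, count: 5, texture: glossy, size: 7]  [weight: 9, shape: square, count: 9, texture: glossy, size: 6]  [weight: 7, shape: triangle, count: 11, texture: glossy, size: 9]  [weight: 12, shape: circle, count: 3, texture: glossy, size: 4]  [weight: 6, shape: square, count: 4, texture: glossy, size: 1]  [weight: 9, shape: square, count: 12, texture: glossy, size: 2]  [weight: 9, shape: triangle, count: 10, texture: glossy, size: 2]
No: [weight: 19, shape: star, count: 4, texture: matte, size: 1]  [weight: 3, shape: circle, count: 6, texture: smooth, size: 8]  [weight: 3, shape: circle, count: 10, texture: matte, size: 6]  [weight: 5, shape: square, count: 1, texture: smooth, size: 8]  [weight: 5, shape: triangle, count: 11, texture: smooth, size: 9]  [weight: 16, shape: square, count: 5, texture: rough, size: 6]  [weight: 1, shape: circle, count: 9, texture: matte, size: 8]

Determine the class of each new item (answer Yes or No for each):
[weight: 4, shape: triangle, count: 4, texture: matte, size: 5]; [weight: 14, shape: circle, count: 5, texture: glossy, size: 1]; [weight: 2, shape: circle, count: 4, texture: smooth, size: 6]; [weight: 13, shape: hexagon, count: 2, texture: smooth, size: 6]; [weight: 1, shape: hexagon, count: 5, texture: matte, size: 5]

No, Yes, No, No, No

Checking candidate rules against both groups, what survives is: texture is glossy.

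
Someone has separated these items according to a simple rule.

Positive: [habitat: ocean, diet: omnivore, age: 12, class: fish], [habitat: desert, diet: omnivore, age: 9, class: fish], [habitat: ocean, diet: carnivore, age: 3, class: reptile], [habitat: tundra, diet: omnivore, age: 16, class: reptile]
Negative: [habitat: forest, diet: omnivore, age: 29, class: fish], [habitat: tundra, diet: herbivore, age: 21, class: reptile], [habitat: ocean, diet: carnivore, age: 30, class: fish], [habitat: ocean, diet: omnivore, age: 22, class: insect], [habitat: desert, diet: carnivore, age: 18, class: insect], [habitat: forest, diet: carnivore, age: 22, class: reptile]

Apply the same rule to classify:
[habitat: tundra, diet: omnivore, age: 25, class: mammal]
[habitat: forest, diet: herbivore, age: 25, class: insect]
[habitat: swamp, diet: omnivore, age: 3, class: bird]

Negative, Negative, Positive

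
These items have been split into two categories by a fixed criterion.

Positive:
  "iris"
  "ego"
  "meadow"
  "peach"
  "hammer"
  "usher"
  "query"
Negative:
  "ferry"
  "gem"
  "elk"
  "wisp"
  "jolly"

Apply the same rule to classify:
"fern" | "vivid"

Negative, Positive

The pattern is that an item is 'Positive' exactly when: has ≥ 2 vowels.
"fern" — 1 vowel, hence Negative. "vivid" — 2 vowels, hence Positive.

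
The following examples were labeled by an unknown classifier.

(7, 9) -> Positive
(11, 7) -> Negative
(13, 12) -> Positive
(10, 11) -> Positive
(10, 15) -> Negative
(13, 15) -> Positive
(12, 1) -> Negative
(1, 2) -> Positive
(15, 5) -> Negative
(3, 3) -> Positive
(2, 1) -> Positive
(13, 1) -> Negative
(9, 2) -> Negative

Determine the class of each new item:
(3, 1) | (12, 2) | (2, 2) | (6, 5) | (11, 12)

Positive, Negative, Positive, Positive, Positive

A rule that fits every label: |first − second| ≤ 2 — true of each 'Positive' example, false of each 'Negative' one.
Positive: (3, 1), since |3−1| = 2.
Negative: (12, 2), since |12−2| = 10.
Positive: (2, 2), since |2−2| = 0.
Positive: (6, 5), since |6−5| = 1.
Positive: (11, 12), since |11−12| = 1.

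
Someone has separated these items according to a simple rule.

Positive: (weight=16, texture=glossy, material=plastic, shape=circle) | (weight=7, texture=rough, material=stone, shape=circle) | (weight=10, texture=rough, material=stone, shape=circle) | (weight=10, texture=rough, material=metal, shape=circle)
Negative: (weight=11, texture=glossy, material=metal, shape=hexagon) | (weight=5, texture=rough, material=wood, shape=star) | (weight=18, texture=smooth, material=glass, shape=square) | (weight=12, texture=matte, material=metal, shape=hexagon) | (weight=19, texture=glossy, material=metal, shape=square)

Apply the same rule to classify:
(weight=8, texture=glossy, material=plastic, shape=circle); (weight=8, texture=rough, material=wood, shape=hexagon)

Comparing the two groups points to one rule — shape is circle.

Positive, Negative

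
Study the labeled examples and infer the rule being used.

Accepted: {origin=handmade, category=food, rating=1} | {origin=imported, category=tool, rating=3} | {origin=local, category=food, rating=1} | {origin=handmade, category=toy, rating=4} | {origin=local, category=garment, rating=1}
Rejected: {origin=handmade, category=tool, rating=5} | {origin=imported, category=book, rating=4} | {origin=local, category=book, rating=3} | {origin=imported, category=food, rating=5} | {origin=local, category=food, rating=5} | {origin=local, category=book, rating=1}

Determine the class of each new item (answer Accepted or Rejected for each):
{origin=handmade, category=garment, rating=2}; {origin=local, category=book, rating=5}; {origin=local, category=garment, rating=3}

Accepted, Rejected, Accepted

The distinguishing property — category is not book AND rating ≤ 4 — holds for all the 'Accepted' cases and none of the 'Rejected' cases.
{origin=handmade, category=garment, rating=2}: category is garment, rating = 2 — passes, so Accepted.
{origin=local, category=book, rating=5}: category is book, rating = 5 — fails the rule, so Rejected.
{origin=local, category=garment, rating=3}: category is garment, rating = 3 — passes, so Accepted.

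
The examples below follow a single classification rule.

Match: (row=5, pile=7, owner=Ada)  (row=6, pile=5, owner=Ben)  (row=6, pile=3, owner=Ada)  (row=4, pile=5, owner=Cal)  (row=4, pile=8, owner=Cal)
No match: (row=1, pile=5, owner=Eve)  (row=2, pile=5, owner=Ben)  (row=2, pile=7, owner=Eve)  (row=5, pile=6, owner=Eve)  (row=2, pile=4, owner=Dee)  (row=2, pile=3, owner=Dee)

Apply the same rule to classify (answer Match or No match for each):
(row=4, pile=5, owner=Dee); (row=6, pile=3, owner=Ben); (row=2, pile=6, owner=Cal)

Match, Match, No match

One predicate separates the groups cleanly: pile ≠ 6 AND row ≥ 4.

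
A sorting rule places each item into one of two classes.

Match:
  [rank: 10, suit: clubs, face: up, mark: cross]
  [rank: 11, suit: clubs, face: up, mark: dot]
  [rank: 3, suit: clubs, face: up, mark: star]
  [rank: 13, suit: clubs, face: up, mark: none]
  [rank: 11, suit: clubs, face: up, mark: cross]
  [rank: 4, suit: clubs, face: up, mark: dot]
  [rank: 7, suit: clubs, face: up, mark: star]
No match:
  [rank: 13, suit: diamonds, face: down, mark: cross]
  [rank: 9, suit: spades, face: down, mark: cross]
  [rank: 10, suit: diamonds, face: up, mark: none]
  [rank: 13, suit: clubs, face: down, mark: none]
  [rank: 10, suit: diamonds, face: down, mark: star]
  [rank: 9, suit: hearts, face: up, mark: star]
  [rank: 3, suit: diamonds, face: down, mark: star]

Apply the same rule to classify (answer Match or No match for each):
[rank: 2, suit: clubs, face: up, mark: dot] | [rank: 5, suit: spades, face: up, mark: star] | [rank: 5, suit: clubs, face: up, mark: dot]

The pattern is that an item is 'Match' exactly when: face is up AND suit is clubs.
[rank: 2, suit: clubs, face: up, mark: dot] — face is up, suit is clubs, hence Match.
[rank: 5, suit: spades, face: up, mark: star] — face is up, suit is spades, hence No match.
[rank: 5, suit: clubs, face: up, mark: dot] — face is up, suit is clubs, hence Match.

Match, No match, Match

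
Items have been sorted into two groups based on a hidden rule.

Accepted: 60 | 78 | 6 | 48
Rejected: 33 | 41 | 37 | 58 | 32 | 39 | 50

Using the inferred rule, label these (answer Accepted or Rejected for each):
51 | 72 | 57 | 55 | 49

The distinguishing property — multiple of 6 — holds for all the 'Accepted' cases and none of the 'Rejected' cases.
51: 51 = 6·8 + 3 — does not satisfy this, so Rejected. 72: 72 = 6·12 — matches, so Accepted. 57: 57 = 6·9 + 3 — does not satisfy this, so Rejected. 55: 55 = 6·9 + 1 — does not satisfy this, so Rejected. 49: 49 = 6·8 + 1 — does not satisfy this, so Rejected.

Rejected, Accepted, Rejected, Rejected, Rejected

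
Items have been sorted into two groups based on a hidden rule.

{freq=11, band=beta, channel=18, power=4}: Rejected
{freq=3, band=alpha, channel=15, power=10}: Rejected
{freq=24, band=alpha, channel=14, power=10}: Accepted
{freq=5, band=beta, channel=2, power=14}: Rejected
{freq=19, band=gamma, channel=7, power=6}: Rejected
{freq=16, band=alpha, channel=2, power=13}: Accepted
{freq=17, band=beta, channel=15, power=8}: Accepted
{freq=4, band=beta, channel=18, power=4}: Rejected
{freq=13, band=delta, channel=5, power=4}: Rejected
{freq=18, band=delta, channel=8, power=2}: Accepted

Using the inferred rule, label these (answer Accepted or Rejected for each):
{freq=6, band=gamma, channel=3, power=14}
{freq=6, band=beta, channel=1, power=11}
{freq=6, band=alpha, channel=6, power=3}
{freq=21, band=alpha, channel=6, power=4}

Rejected, Rejected, Rejected, Accepted

'Accepted' ⟺ freq ≥ 16 AND freq ≠ 19.
{freq=6, band=gamma, channel=3, power=14}: freq = 6 — fails the rule, so Rejected.
{freq=6, band=beta, channel=1, power=11}: freq = 6 — fails the rule, so Rejected.
{freq=6, band=alpha, channel=6, power=3}: freq = 6 — fails the rule, so Rejected.
{freq=21, band=alpha, channel=6, power=4}: freq = 21 — passes, so Accepted.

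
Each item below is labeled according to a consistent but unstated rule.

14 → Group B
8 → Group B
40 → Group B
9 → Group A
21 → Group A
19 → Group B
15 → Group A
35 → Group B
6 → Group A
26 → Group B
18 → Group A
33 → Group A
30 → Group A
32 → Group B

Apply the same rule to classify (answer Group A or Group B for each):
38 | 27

Group B, Group A

The common property of the 'Group A' items is: multiple of 3. No 'Group B' item has it.
38: Group B (38 = 3·12 + 2). 27: Group A (27 = 3·9).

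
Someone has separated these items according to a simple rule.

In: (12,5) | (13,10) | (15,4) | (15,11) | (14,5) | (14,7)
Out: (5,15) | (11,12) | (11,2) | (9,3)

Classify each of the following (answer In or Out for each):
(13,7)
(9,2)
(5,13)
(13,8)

The simplest hypothesis consistent with all the labels is: first ≥ 12.
(13,7): first 13 — fits, so In. (9,2): first 9 — lacks this property, so Out. (5,13): first 5 — lacks this property, so Out. (13,8): first 13 — fits, so In.

In, Out, Out, In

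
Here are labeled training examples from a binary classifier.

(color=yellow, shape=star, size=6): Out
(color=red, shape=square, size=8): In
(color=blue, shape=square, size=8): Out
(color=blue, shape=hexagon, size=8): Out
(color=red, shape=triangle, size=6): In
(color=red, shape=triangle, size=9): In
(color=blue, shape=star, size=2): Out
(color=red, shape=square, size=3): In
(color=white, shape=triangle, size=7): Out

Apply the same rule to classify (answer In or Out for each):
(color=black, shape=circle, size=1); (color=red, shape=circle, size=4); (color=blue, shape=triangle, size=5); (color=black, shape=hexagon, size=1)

The rule appears to be: color is red.
(color=black, shape=circle, size=1): color is black, does not fit → Out. (color=red, shape=circle, size=4): color is red, meets the rule → In. (color=blue, shape=triangle, size=5): color is blue, does not fit → Out. (color=black, shape=hexagon, size=1): color is black, does not fit → Out.

Out, In, Out, Out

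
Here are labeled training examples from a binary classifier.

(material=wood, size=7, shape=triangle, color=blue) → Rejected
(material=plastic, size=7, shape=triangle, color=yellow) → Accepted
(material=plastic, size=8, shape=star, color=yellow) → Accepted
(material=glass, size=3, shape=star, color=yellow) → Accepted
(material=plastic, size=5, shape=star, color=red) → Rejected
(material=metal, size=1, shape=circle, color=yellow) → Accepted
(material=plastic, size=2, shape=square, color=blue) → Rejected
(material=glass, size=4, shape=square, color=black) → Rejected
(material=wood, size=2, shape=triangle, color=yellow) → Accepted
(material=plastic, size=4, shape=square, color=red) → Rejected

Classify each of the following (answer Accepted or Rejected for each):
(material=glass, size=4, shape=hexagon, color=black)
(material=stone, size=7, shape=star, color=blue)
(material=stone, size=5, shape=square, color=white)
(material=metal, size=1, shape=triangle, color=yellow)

Looking at the examples, the only property every 'Accepted' case has and every 'Rejected' case lacks is: color is yellow.
(material=glass, size=4, shape=hexagon, color=black) → color is black → Rejected. (material=stone, size=7, shape=star, color=blue) → color is blue → Rejected. (material=stone, size=5, shape=square, color=white) → color is white → Rejected. (material=metal, size=1, shape=triangle, color=yellow) → color is yellow → Accepted.

Rejected, Rejected, Rejected, Accepted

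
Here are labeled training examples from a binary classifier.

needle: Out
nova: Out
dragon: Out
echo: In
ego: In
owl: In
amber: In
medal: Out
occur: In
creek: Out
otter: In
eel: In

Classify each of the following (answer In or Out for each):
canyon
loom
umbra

One predicate separates the groups cleanly: starts with a vowel.

Out, Out, In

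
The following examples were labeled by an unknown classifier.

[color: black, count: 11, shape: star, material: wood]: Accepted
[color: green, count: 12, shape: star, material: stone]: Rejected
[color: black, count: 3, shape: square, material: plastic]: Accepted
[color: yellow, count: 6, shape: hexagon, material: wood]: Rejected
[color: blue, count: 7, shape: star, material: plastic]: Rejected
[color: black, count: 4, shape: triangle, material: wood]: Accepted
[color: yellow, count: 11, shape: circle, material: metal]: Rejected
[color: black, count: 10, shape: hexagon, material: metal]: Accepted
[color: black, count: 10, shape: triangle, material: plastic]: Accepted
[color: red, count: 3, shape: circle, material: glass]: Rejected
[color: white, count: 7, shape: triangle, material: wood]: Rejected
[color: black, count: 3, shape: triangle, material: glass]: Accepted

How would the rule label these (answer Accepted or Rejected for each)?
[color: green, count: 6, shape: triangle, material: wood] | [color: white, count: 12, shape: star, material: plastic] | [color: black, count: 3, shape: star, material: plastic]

Rejected, Rejected, Accepted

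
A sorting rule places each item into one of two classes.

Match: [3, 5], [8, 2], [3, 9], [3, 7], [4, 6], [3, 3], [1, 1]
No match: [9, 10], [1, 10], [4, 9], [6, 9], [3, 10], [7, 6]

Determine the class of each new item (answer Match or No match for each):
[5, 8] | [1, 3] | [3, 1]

No match, Match, Match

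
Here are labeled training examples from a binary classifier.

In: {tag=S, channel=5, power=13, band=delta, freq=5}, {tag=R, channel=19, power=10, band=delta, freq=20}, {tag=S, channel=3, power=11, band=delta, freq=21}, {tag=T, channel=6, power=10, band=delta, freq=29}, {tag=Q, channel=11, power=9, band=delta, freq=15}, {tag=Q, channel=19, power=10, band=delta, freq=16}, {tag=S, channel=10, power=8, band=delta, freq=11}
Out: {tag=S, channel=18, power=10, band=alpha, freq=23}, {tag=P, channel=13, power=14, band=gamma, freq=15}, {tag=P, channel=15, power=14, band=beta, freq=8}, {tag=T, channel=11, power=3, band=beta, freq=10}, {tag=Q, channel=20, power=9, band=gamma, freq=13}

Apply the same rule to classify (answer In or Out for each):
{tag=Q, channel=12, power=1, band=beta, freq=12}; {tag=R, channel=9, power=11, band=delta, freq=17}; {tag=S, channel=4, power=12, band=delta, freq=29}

Out, In, In

Every 'In' example satisfies: band is delta. None of the 'Out' examples do.
{tag=Q, channel=12, power=1, band=beta, freq=12}: band is beta — does not pass, so Out. {tag=R, channel=9, power=11, band=delta, freq=17}: band is delta — meets the rule, so In. {tag=S, channel=4, power=12, band=delta, freq=29}: band is delta — meets the rule, so In.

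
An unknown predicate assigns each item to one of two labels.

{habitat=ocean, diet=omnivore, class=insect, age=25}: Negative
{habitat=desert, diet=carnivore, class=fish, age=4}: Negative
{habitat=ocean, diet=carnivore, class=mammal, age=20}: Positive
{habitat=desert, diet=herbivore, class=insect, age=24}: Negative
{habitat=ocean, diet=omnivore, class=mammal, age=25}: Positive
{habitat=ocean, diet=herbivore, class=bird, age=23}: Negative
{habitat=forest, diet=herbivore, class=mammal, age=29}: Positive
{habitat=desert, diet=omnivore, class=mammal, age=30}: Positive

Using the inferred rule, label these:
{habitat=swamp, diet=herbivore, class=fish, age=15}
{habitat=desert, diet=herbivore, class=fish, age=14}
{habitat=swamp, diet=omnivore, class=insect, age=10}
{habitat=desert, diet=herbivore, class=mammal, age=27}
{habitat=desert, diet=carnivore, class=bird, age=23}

Negative, Negative, Negative, Positive, Negative

The distinguishing property — class is mammal — holds for all the 'Positive' cases and none of the 'Negative' cases.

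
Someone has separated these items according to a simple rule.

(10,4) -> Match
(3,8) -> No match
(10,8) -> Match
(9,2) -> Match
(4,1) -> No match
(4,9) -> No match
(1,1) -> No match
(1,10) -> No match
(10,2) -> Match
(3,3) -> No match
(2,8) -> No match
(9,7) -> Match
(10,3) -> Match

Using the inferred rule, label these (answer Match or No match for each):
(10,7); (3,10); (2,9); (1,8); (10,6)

The distinguishing property — first ≥ 7 — holds for all the 'Match' cases and none of the 'No match' cases.

Match, No match, No match, No match, Match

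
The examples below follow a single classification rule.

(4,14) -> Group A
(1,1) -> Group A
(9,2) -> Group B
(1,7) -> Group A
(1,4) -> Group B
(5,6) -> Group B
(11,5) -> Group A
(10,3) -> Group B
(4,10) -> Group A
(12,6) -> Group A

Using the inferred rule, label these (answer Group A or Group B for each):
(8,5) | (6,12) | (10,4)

The common property of the 'Group A' items is: sum is even. No 'Group B' item has it.
(8,5): Group B (8+5 = 13).
(6,12): Group A (6+12 = 18).
(10,4): Group A (10+4 = 14).

Group B, Group A, Group A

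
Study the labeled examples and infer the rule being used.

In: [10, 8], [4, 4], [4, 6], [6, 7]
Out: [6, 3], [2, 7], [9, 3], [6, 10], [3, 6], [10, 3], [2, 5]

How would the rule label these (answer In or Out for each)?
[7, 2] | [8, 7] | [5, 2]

The rule appears to be: |first − second| ≤ 2.
[7, 2]: |7−2| = 5, does not fit → Out. [8, 7]: |8−7| = 1, passes → In. [5, 2]: |5−2| = 3, does not fit → Out.

Out, In, Out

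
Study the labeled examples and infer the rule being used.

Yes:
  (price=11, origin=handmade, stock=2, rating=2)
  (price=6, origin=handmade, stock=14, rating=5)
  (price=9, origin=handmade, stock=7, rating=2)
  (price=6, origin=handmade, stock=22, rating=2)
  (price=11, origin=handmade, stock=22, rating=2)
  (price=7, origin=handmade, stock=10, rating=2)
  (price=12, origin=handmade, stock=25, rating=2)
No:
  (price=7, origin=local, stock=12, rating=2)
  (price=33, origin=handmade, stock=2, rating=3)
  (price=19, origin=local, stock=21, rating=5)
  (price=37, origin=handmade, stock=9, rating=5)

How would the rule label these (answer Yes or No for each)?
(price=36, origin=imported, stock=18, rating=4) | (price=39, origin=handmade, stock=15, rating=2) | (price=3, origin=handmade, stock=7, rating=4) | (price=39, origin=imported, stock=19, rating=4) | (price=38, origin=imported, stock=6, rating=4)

The distinguishing property — origin is handmade AND price ≤ 12 — holds for all the 'Yes' cases and none of the 'No' cases.
(price=36, origin=imported, stock=18, rating=4): No (origin is imported, price = 36). (price=39, origin=handmade, stock=15, rating=2): No (origin is handmade, price = 39). (price=3, origin=handmade, stock=7, rating=4): Yes (origin is handmade, price = 3). (price=39, origin=imported, stock=19, rating=4): No (origin is imported, price = 39). (price=38, origin=imported, stock=6, rating=4): No (origin is imported, price = 38).

No, No, Yes, No, No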